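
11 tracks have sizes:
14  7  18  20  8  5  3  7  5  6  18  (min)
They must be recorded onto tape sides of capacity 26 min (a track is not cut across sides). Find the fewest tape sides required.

Total = 20 + 18 + 18 + 14 + 8 + 7 + 7 + 6 + 5 + 5 + 3 = 111 min.
Lower bound: ⌈111/26⌉ = 5 tape sides.
A packing using 5 tape sides:
  side 1: 20 + 6 = 26
  side 2: 18 + 8 = 26
  side 3: 18 + 7 = 25
  side 4: 14 + 7 + 5 = 26
  side 5: 5 + 3 = 8
This matches the lower bound, so 5 is optimal.

5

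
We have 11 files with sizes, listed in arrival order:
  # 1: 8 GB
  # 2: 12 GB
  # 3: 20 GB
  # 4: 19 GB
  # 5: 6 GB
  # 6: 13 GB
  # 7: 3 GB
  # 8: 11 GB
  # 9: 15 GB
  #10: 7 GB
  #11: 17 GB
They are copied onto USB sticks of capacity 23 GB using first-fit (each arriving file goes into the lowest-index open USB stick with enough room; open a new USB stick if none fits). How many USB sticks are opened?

  8 → USB stick 1 (new)  [load 8/23]
  12 → USB stick 1  [load 20/23]
  20 → USB stick 2 (new)  [load 20/23]
  19 → USB stick 3 (new)  [load 19/23]
  6 → USB stick 4 (new)  [load 6/23]
  13 → USB stick 4  [load 19/23]
  3 → USB stick 1  [load 23/23]
  11 → USB stick 5 (new)  [load 11/23]
  15 → USB stick 6 (new)  [load 15/23]
  7 → USB stick 5  [load 18/23]
  17 → USB stick 7 (new)  [load 17/23]
7 USB sticks opened.

7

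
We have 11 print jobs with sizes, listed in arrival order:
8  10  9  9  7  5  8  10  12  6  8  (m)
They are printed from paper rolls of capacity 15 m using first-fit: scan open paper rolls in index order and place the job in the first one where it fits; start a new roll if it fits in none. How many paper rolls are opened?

8

  8 → roll 1 (new)  [load 8/15]
  10 → roll 2 (new)  [load 10/15]
  9 → roll 3 (new)  [load 9/15]
  9 → roll 4 (new)  [load 9/15]
  7 → roll 1  [load 15/15]
  5 → roll 2  [load 15/15]
  8 → roll 5 (new)  [load 8/15]
  10 → roll 6 (new)  [load 10/15]
  12 → roll 7 (new)  [load 12/15]
  6 → roll 3  [load 15/15]
  8 → roll 8 (new)  [load 8/15]
8 paper rolls opened.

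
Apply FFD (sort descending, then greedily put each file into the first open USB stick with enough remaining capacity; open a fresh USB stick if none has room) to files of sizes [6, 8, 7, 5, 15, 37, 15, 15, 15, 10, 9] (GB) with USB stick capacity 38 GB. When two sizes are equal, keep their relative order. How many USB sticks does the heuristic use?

Sorted descending: 37, 15, 15, 15, 15, 10, 9, 8, 7, 6, 5.
  37 → USB stick 1 (new)  [load 37/38]
  15 → USB stick 2 (new)  [load 15/38]
  15 → USB stick 2  [load 30/38]
  15 → USB stick 3 (new)  [load 15/38]
  15 → USB stick 3  [load 30/38]
  10 → USB stick 4 (new)  [load 10/38]
  9 → USB stick 4  [load 19/38]
  8 → USB stick 2  [load 38/38]
  7 → USB stick 3  [load 37/38]
  6 → USB stick 4  [load 25/38]
  5 → USB stick 4  [load 30/38]
4 USB sticks opened.

4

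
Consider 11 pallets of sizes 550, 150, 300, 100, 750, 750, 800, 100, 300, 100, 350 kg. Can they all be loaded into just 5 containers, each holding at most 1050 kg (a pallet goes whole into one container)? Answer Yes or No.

A valid assignment using 5 containers:
  container 1: 800 + 150 + 100 = 1050
  container 2: 750 + 300 = 1050
  container 3: 750 + 300 = 1050
  container 4: 550 + 350 + 100 = 1000
  container 5: 100 = 100
Every load is within 1050 kg, so 5 containers suffice.

Yes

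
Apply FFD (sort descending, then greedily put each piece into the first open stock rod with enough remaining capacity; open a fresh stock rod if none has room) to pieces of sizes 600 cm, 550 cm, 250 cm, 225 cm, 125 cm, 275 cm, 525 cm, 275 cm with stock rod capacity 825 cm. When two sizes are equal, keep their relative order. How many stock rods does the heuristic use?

Sorted descending: 600, 550, 525, 275, 275, 250, 225, 125.
  600 → stock rod 1 (new)  [load 600/825]
  550 → stock rod 2 (new)  [load 550/825]
  525 → stock rod 3 (new)  [load 525/825]
  275 → stock rod 2  [load 825/825]
  275 → stock rod 3  [load 800/825]
  250 → stock rod 4 (new)  [load 250/825]
  225 → stock rod 1  [load 825/825]
  125 → stock rod 4  [load 375/825]
4 stock rods opened.

4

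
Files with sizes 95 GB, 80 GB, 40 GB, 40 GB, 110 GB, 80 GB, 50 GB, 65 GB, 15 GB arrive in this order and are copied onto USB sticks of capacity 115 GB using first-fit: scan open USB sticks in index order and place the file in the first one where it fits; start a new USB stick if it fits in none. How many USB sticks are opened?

6

  95 → USB stick 1 (new)  [load 95/115]
  80 → USB stick 2 (new)  [load 80/115]
  40 → USB stick 3 (new)  [load 40/115]
  40 → USB stick 3  [load 80/115]
  110 → USB stick 4 (new)  [load 110/115]
  80 → USB stick 5 (new)  [load 80/115]
  50 → USB stick 6 (new)  [load 50/115]
  65 → USB stick 6  [load 115/115]
  15 → USB stick 1  [load 110/115]
6 USB sticks opened.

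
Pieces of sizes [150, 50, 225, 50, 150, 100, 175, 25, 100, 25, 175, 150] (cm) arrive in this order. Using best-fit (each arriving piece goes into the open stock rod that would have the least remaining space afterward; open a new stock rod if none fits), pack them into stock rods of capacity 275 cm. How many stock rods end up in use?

  150 → stock rod 1 (new)  [load 150/275]
  50 → stock rod 1  [load 200/275]
  225 → stock rod 2 (new)  [load 225/275]
  50 → stock rod 2  [load 275/275]
  150 → stock rod 3 (new)  [load 150/275]
  100 → stock rod 3  [load 250/275]
  175 → stock rod 4 (new)  [load 175/275]
  25 → stock rod 3  [load 275/275]
  100 → stock rod 4  [load 275/275]
  25 → stock rod 1  [load 225/275]
  175 → stock rod 5 (new)  [load 175/275]
  150 → stock rod 6 (new)  [load 150/275]
6 stock rods opened.

6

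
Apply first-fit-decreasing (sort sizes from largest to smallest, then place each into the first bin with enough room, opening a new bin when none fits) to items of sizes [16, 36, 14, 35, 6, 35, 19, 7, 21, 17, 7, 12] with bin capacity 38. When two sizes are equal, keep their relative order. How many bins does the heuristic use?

7

Sorted descending: 36, 35, 35, 21, 19, 17, 16, 14, 12, 7, 7, 6.
  36 → bin 1 (new)  [load 36/38]
  35 → bin 2 (new)  [load 35/38]
  35 → bin 3 (new)  [load 35/38]
  21 → bin 4 (new)  [load 21/38]
  19 → bin 5 (new)  [load 19/38]
  17 → bin 4  [load 38/38]
  16 → bin 5  [load 35/38]
  14 → bin 6 (new)  [load 14/38]
  12 → bin 6  [load 26/38]
  7 → bin 6  [load 33/38]
  7 → bin 7 (new)  [load 7/38]
  6 → bin 7  [load 13/38]
7 bins opened.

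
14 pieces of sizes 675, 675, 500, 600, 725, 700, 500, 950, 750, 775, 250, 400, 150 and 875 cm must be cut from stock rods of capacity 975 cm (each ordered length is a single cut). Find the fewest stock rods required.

Total = 950 + 875 + 775 + 750 + 725 + 700 + 675 + 675 + 600 + 500 + 500 + 400 + 250 + 150 = 8525 cm.
Lower bound: ⌈8525/975⌉ = 9 stock rods.
Also, 11 pieces each exceed 975/2 cm, and no two of those can share a stock rod, so at least 11 stock rods are needed.
A packing using 11 stock rods:
  stock rod 1: 950 = 950
  stock rod 2: 875 = 875
  stock rod 3: 775 + 150 = 925
  stock rod 4: 750 = 750
  stock rod 5: 725 + 250 = 975
  stock rod 6: 700 = 700
  stock rod 7: 675 = 675
  stock rod 8: 675 = 675
  stock rod 9: 600 = 600
  stock rod 10: 500 + 400 = 900
  stock rod 11: 500 = 500
This matches the lower bound, so 11 is optimal.

11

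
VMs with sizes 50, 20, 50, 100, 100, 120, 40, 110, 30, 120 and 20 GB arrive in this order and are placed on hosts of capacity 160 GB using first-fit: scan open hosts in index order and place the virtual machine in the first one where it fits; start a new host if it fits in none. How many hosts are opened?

  50 → host 1 (new)  [load 50/160]
  20 → host 1  [load 70/160]
  50 → host 1  [load 120/160]
  100 → host 2 (new)  [load 100/160]
  100 → host 3 (new)  [load 100/160]
  120 → host 4 (new)  [load 120/160]
  40 → host 1  [load 160/160]
  110 → host 5 (new)  [load 110/160]
  30 → host 2  [load 130/160]
  120 → host 6 (new)  [load 120/160]
  20 → host 2  [load 150/160]
6 hosts opened.

6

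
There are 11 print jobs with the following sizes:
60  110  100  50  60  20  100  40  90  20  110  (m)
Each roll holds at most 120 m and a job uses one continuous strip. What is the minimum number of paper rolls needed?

Total = 110 + 110 + 100 + 100 + 90 + 60 + 60 + 50 + 40 + 20 + 20 = 760 m.
Lower bound: ⌈760/120⌉ = 7 paper rolls.
A packing using 7 paper rolls:
  roll 1: 110 = 110
  roll 2: 110 = 110
  roll 3: 100 + 20 = 120
  roll 4: 100 + 20 = 120
  roll 5: 90 = 90
  roll 6: 60 + 60 = 120
  roll 7: 50 + 40 = 90
This matches the lower bound, so 7 is optimal.

7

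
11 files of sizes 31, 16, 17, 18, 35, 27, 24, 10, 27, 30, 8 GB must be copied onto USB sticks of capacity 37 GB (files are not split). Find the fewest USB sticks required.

Total = 35 + 31 + 30 + 27 + 27 + 24 + 18 + 17 + 16 + 10 + 8 = 243 GB.
Lower bound: ⌈243/37⌉ = 7 USB sticks.
A packing using 8 USB sticks:
  USB stick 1: 35 = 35
  USB stick 2: 31 = 31
  USB stick 3: 30 = 30
  USB stick 4: 27 + 10 = 37
  USB stick 5: 27 + 8 = 35
  USB stick 6: 24 = 24
  USB stick 7: 18 + 17 = 35
  USB stick 8: 16 = 16
No arrangement into 7 USB sticks stays within capacity, so 8 is optimal.

8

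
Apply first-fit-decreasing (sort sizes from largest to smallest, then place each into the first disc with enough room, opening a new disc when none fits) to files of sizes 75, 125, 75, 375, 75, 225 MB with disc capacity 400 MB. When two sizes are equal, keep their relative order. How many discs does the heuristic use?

Sorted descending: 375, 225, 125, 75, 75, 75.
  375 → disc 1 (new)  [load 375/400]
  225 → disc 2 (new)  [load 225/400]
  125 → disc 2  [load 350/400]
  75 → disc 3 (new)  [load 75/400]
  75 → disc 3  [load 150/400]
  75 → disc 3  [load 225/400]
3 discs opened.

3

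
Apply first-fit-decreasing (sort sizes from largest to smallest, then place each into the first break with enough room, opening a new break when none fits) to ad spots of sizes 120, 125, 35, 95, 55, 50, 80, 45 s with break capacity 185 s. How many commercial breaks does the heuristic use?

Sorted descending: 125, 120, 95, 80, 55, 50, 45, 35.
  125 → break 1 (new)  [load 125/185]
  120 → break 2 (new)  [load 120/185]
  95 → break 3 (new)  [load 95/185]
  80 → break 3  [load 175/185]
  55 → break 1  [load 180/185]
  50 → break 2  [load 170/185]
  45 → break 4 (new)  [load 45/185]
  35 → break 4  [load 80/185]
4 commercial breaks opened.

4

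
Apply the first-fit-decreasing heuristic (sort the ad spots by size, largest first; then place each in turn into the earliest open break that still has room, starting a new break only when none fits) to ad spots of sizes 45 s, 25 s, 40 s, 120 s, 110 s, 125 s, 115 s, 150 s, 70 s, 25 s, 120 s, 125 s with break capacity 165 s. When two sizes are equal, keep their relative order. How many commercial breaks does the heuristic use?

Sorted descending: 150, 125, 125, 120, 120, 115, 110, 70, 45, 40, 25, 25.
  150 → break 1 (new)  [load 150/165]
  125 → break 2 (new)  [load 125/165]
  125 → break 3 (new)  [load 125/165]
  120 → break 4 (new)  [load 120/165]
  120 → break 5 (new)  [load 120/165]
  115 → break 6 (new)  [load 115/165]
  110 → break 7 (new)  [load 110/165]
  70 → break 8 (new)  [load 70/165]
  45 → break 4  [load 165/165]
  40 → break 2  [load 165/165]
  25 → break 3  [load 150/165]
  25 → break 5  [load 145/165]
8 commercial breaks opened.

8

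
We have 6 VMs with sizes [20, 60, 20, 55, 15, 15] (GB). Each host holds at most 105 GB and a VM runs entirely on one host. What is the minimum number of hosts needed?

2

Total = 60 + 55 + 20 + 20 + 15 + 15 = 185 GB.
Lower bound: ⌈185/105⌉ = 2 hosts.
A packing using 2 hosts:
  host 1: 60 + 20 + 20 = 100
  host 2: 55 + 15 + 15 = 85
This matches the lower bound, so 2 is optimal.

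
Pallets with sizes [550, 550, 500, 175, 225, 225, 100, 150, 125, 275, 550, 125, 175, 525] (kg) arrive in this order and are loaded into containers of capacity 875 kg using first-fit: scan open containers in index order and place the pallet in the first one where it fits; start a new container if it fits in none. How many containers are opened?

6

  550 → container 1 (new)  [load 550/875]
  550 → container 2 (new)  [load 550/875]
  500 → container 3 (new)  [load 500/875]
  175 → container 1  [load 725/875]
  225 → container 2  [load 775/875]
  225 → container 3  [load 725/875]
  100 → container 1  [load 825/875]
  150 → container 3  [load 875/875]
  125 → container 4 (new)  [load 125/875]
  275 → container 4  [load 400/875]
  550 → container 5 (new)  [load 550/875]
  125 → container 4  [load 525/875]
  175 → container 4  [load 700/875]
  525 → container 6 (new)  [load 525/875]
6 containers opened.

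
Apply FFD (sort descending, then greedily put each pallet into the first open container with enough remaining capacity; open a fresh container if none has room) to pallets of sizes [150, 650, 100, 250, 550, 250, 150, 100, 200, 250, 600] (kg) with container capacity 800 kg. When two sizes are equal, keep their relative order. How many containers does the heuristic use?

Sorted descending: 650, 600, 550, 250, 250, 250, 200, 150, 150, 100, 100.
  650 → container 1 (new)  [load 650/800]
  600 → container 2 (new)  [load 600/800]
  550 → container 3 (new)  [load 550/800]
  250 → container 3  [load 800/800]
  250 → container 4 (new)  [load 250/800]
  250 → container 4  [load 500/800]
  200 → container 2  [load 800/800]
  150 → container 1  [load 800/800]
  150 → container 4  [load 650/800]
  100 → container 4  [load 750/800]
  100 → container 5 (new)  [load 100/800]
5 containers opened.

5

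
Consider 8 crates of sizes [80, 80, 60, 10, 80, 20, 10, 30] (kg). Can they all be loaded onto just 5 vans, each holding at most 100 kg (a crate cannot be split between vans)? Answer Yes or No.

A valid assignment using 4 vans:
  van 1: 80 + 20 = 100
  van 2: 80 + 10 + 10 = 100
  van 3: 80 = 80
  van 4: 60 + 30 = 90
That uses only 4 ≤ 5, so 5 vans are enough.

Yes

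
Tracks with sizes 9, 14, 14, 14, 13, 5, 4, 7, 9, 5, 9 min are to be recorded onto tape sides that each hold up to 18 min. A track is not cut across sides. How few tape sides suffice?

7

Total = 14 + 14 + 14 + 13 + 9 + 9 + 9 + 7 + 5 + 5 + 4 = 103 min.
Lower bound: ⌈103/18⌉ = 6 tape sides.
A packing using 7 tape sides:
  side 1: 14 + 4 = 18
  side 2: 14 = 14
  side 3: 14 = 14
  side 4: 13 + 5 = 18
  side 5: 9 + 9 = 18
  side 6: 9 + 7 = 16
  side 7: 5 = 5
No arrangement into 6 tape sides stays within capacity, so 7 is optimal.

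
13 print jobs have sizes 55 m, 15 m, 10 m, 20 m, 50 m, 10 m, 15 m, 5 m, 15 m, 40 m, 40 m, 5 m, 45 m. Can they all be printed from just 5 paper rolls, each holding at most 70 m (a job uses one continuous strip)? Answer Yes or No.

Yes

A valid assignment using 5 paper rolls:
  roll 1: 55 + 15 = 70
  roll 2: 50 + 20 = 70
  roll 3: 45 + 15 + 10 = 70
  roll 4: 40 + 15 + 10 + 5 = 70
  roll 5: 40 + 5 = 45
Every load is within 70 m, so 5 paper rolls suffice.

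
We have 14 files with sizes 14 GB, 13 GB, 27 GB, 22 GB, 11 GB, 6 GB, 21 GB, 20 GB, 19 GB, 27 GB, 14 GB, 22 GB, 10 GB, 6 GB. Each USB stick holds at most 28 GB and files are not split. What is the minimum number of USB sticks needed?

10

Total = 27 + 27 + 22 + 22 + 21 + 20 + 19 + 14 + 14 + 13 + 11 + 10 + 6 + 6 = 232 GB.
Lower bound: ⌈232/28⌉ = 9 USB sticks.
A packing using 10 USB sticks:
  USB stick 1: 27 = 27
  USB stick 2: 27 = 27
  USB stick 3: 22 + 6 = 28
  USB stick 4: 22 + 6 = 28
  USB stick 5: 21 = 21
  USB stick 6: 20 = 20
  USB stick 7: 19 = 19
  USB stick 8: 14 + 14 = 28
  USB stick 9: 13 + 11 = 24
  USB stick 10: 10 = 10
No arrangement into 9 USB sticks stays within capacity, so 10 is optimal.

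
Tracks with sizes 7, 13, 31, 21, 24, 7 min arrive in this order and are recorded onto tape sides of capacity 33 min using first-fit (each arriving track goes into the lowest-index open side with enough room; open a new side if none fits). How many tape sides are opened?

4

  7 → side 1 (new)  [load 7/33]
  13 → side 1  [load 20/33]
  31 → side 2 (new)  [load 31/33]
  21 → side 3 (new)  [load 21/33]
  24 → side 4 (new)  [load 24/33]
  7 → side 1  [load 27/33]
4 tape sides opened.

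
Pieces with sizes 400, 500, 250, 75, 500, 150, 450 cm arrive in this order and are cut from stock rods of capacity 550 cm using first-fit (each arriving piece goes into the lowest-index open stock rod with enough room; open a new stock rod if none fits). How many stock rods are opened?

  400 → stock rod 1 (new)  [load 400/550]
  500 → stock rod 2 (new)  [load 500/550]
  250 → stock rod 3 (new)  [load 250/550]
  75 → stock rod 1  [load 475/550]
  500 → stock rod 4 (new)  [load 500/550]
  150 → stock rod 3  [load 400/550]
  450 → stock rod 5 (new)  [load 450/550]
5 stock rods opened.

5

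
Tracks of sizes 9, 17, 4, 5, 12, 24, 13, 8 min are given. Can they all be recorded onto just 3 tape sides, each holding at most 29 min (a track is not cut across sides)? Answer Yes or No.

No

Total = 92 min; ⌈92/29⌉ = 4.
At least 4 tape sides are required, but only 3 are allowed.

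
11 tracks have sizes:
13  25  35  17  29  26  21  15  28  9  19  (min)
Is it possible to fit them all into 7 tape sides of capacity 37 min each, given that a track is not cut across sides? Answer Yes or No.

No

Total = 237 min; ⌈237/37⌉ = 7.
The bound of 7 does not rule out 7, but exhaustive search shows no assignment into 7 tape sides of capacity 37 min exists — the minimum is 8.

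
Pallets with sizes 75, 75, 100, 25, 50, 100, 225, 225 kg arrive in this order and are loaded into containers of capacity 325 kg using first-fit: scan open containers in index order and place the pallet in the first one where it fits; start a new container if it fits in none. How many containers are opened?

3

  75 → container 1 (new)  [load 75/325]
  75 → container 1  [load 150/325]
  100 → container 1  [load 250/325]
  25 → container 1  [load 275/325]
  50 → container 1  [load 325/325]
  100 → container 2 (new)  [load 100/325]
  225 → container 2  [load 325/325]
  225 → container 3 (new)  [load 225/325]
3 containers opened.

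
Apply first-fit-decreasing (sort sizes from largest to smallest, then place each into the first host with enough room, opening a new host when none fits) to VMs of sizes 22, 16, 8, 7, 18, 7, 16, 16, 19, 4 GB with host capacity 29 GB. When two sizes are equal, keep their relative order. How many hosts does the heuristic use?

Sorted descending: 22, 19, 18, 16, 16, 16, 8, 7, 7, 4.
  22 → host 1 (new)  [load 22/29]
  19 → host 2 (new)  [load 19/29]
  18 → host 3 (new)  [load 18/29]
  16 → host 4 (new)  [load 16/29]
  16 → host 5 (new)  [load 16/29]
  16 → host 6 (new)  [load 16/29]
  8 → host 2  [load 27/29]
  7 → host 1  [load 29/29]
  7 → host 3  [load 25/29]
  4 → host 3  [load 29/29]
6 hosts opened.

6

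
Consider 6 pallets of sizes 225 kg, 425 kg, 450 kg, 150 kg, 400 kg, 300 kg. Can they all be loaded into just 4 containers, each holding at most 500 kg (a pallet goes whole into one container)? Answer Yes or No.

No

Total = 1950 kg; ⌈1950/500⌉ = 4.
The bound of 4 does not rule out 4, but exhaustive search shows no assignment into 4 containers of capacity 500 kg exists — the minimum is 5.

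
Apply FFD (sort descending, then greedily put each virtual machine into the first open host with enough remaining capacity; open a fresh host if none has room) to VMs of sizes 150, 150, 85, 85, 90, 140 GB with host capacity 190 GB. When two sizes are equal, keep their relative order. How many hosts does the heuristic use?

5

Sorted descending: 150, 150, 140, 90, 85, 85.
  150 → host 1 (new)  [load 150/190]
  150 → host 2 (new)  [load 150/190]
  140 → host 3 (new)  [load 140/190]
  90 → host 4 (new)  [load 90/190]
  85 → host 4  [load 175/190]
  85 → host 5 (new)  [load 85/190]
5 hosts opened.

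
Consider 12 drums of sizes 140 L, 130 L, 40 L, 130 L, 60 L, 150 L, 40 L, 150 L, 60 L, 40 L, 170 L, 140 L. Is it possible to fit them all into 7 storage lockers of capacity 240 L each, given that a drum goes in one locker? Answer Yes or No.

Yes

A valid assignment using 7 storage lockers:
  locker 1: 170 + 60 = 230
  locker 2: 150 + 60 = 210
  locker 3: 150 + 40 + 40 = 230
  locker 4: 140 + 40 = 180
  locker 5: 140 = 140
  locker 6: 130 = 130
  locker 7: 130 = 130
Every load is within 240 L, so 7 storage lockers suffice.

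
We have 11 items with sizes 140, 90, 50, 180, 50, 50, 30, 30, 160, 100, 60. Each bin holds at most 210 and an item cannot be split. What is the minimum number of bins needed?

5

Total = 180 + 160 + 140 + 100 + 90 + 60 + 50 + 50 + 50 + 30 + 30 = 940.
Lower bound: ⌈940/210⌉ = 5 bins.
A packing using 5 bins:
  bin 1: 180 + 30 = 210
  bin 2: 160 + 50 = 210
  bin 3: 140 + 60 = 200
  bin 4: 100 + 90 = 190
  bin 5: 50 + 50 + 30 = 130
This matches the lower bound, so 5 is optimal.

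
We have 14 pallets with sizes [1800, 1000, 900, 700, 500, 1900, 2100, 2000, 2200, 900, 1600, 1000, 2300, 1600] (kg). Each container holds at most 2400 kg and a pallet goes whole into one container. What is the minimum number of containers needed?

10

Total = 2300 + 2200 + 2100 + 2000 + 1900 + 1800 + 1600 + 1600 + 1000 + 1000 + 900 + 900 + 700 + 500 = 20500 kg.
Lower bound: ⌈20500/2400⌉ = 9 containers.
A packing using 10 containers:
  container 1: 2300 = 2300
  container 2: 2200 = 2200
  container 3: 2100 = 2100
  container 4: 2000 = 2000
  container 5: 1900 + 500 = 2400
  container 6: 1800 = 1800
  container 7: 1600 + 700 = 2300
  container 8: 1600 = 1600
  container 9: 1000 + 1000 = 2000
  container 10: 900 + 900 = 1800
No arrangement into 9 containers stays within capacity, so 10 is optimal.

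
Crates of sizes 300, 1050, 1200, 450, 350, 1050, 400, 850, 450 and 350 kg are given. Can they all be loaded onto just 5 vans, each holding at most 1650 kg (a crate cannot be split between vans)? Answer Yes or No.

A valid assignment using 5 vans:
  van 1: 1200 + 450 = 1650
  van 2: 1050 + 450 = 1500
  van 3: 1050 + 400 = 1450
  van 4: 850 + 350 + 350 = 1550
  van 5: 300 = 300
Every load is within 1650 kg, so 5 vans suffice.

Yes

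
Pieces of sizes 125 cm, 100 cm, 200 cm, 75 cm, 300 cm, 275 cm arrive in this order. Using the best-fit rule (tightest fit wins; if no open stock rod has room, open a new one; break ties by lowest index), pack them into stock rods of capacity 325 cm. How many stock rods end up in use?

  125 → stock rod 1 (new)  [load 125/325]
  100 → stock rod 1  [load 225/325]
  200 → stock rod 2 (new)  [load 200/325]
  75 → stock rod 1  [load 300/325]
  300 → stock rod 3 (new)  [load 300/325]
  275 → stock rod 4 (new)  [load 275/325]
4 stock rods opened.

4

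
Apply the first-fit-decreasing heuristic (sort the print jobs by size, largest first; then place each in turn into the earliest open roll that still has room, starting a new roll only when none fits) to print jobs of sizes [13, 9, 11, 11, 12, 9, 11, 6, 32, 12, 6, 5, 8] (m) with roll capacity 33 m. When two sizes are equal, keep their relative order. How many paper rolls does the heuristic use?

5

Sorted descending: 32, 13, 12, 12, 11, 11, 11, 9, 9, 8, 6, 6, 5.
  32 → roll 1 (new)  [load 32/33]
  13 → roll 2 (new)  [load 13/33]
  12 → roll 2  [load 25/33]
  12 → roll 3 (new)  [load 12/33]
  11 → roll 3  [load 23/33]
  11 → roll 4 (new)  [load 11/33]
  11 → roll 4  [load 22/33]
  9 → roll 3  [load 32/33]
  9 → roll 4  [load 31/33]
  8 → roll 2  [load 33/33]
  6 → roll 5 (new)  [load 6/33]
  6 → roll 5  [load 12/33]
  5 → roll 5  [load 17/33]
5 paper rolls opened.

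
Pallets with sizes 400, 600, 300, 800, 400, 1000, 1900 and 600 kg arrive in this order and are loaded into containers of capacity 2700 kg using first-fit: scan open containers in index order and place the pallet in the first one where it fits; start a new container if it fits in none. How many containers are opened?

3

  400 → container 1 (new)  [load 400/2700]
  600 → container 1  [load 1000/2700]
  300 → container 1  [load 1300/2700]
  800 → container 1  [load 2100/2700]
  400 → container 1  [load 2500/2700]
  1000 → container 2 (new)  [load 1000/2700]
  1900 → container 3 (new)  [load 1900/2700]
  600 → container 2  [load 1600/2700]
3 containers opened.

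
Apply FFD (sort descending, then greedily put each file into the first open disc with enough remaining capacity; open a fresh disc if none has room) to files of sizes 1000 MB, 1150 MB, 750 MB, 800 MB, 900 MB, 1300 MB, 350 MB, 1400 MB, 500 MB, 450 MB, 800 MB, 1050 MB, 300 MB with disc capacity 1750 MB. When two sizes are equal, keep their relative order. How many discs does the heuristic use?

Sorted descending: 1400, 1300, 1150, 1050, 1000, 900, 800, 800, 750, 500, 450, 350, 300.
  1400 → disc 1 (new)  [load 1400/1750]
  1300 → disc 2 (new)  [load 1300/1750]
  1150 → disc 3 (new)  [load 1150/1750]
  1050 → disc 4 (new)  [load 1050/1750]
  1000 → disc 5 (new)  [load 1000/1750]
  900 → disc 6 (new)  [load 900/1750]
  800 → disc 6  [load 1700/1750]
  800 → disc 7 (new)  [load 800/1750]
  750 → disc 5  [load 1750/1750]
  500 → disc 3  [load 1650/1750]
  450 → disc 2  [load 1750/1750]
  350 → disc 1  [load 1750/1750]
  300 → disc 4  [load 1350/1750]
7 discs opened.

7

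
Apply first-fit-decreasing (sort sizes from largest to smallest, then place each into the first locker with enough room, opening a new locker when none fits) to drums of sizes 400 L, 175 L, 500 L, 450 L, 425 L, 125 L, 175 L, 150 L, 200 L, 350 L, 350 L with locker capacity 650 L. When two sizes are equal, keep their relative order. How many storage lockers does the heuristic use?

Sorted descending: 500, 450, 425, 400, 350, 350, 200, 175, 175, 150, 125.
  500 → locker 1 (new)  [load 500/650]
  450 → locker 2 (new)  [load 450/650]
  425 → locker 3 (new)  [load 425/650]
  400 → locker 4 (new)  [load 400/650]
  350 → locker 5 (new)  [load 350/650]
  350 → locker 6 (new)  [load 350/650]
  200 → locker 2  [load 650/650]
  175 → locker 3  [load 600/650]
  175 → locker 4  [load 575/650]
  150 → locker 1  [load 650/650]
  125 → locker 5  [load 475/650]
6 storage lockers opened.

6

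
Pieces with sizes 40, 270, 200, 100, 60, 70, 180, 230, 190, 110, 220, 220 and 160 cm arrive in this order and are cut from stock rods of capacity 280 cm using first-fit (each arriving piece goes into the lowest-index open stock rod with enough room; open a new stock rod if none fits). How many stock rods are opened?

  40 → stock rod 1 (new)  [load 40/280]
  270 → stock rod 2 (new)  [load 270/280]
  200 → stock rod 1  [load 240/280]
  100 → stock rod 3 (new)  [load 100/280]
  60 → stock rod 3  [load 160/280]
  70 → stock rod 3  [load 230/280]
  180 → stock rod 4 (new)  [load 180/280]
  230 → stock rod 5 (new)  [load 230/280]
  190 → stock rod 6 (new)  [load 190/280]
  110 → stock rod 7 (new)  [load 110/280]
  220 → stock rod 8 (new)  [load 220/280]
  220 → stock rod 9 (new)  [load 220/280]
  160 → stock rod 7  [load 270/280]
9 stock rods opened.

9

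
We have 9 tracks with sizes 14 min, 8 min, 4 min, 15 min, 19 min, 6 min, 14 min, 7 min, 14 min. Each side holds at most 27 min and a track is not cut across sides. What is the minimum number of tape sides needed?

Total = 19 + 15 + 14 + 14 + 14 + 8 + 7 + 6 + 4 = 101 min.
Lower bound: ⌈101/27⌉ = 4 tape sides.
Also, 5 tracks each exceed 27/2 min, and no two of those can share a side, so at least 5 tape sides are needed.
A packing using 5 tape sides:
  side 1: 19 + 8 = 27
  side 2: 15 + 7 + 4 = 26
  side 3: 14 + 6 = 20
  side 4: 14 = 14
  side 5: 14 = 14
This matches the lower bound, so 5 is optimal.

5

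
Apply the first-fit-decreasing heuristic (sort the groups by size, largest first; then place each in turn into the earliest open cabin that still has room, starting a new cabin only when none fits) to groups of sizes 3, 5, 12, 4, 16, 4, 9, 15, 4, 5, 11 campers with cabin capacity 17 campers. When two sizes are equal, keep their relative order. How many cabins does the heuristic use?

6

Sorted descending: 16, 15, 12, 11, 9, 5, 5, 4, 4, 4, 3.
  16 → cabin 1 (new)  [load 16/17]
  15 → cabin 2 (new)  [load 15/17]
  12 → cabin 3 (new)  [load 12/17]
  11 → cabin 4 (new)  [load 11/17]
  9 → cabin 5 (new)  [load 9/17]
  5 → cabin 3  [load 17/17]
  5 → cabin 4  [load 16/17]
  4 → cabin 5  [load 13/17]
  4 → cabin 5  [load 17/17]
  4 → cabin 6 (new)  [load 4/17]
  3 → cabin 6  [load 7/17]
6 cabins opened.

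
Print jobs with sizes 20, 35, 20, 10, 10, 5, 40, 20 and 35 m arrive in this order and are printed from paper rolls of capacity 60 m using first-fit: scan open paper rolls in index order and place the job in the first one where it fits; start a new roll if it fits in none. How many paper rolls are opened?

4

  20 → roll 1 (new)  [load 20/60]
  35 → roll 1  [load 55/60]
  20 → roll 2 (new)  [load 20/60]
  10 → roll 2  [load 30/60]
  10 → roll 2  [load 40/60]
  5 → roll 1  [load 60/60]
  40 → roll 3 (new)  [load 40/60]
  20 → roll 2  [load 60/60]
  35 → roll 4 (new)  [load 35/60]
4 paper rolls opened.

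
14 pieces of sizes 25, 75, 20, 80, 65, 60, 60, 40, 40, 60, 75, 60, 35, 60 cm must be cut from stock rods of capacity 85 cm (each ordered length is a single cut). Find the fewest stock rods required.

Total = 80 + 75 + 75 + 65 + 60 + 60 + 60 + 60 + 60 + 40 + 40 + 35 + 25 + 20 = 755 cm.
Lower bound: ⌈755/85⌉ = 9 stock rods.
A packing using 11 stock rods:
  stock rod 1: 80 = 80
  stock rod 2: 75 = 75
  stock rod 3: 75 = 75
  stock rod 4: 65 + 20 = 85
  stock rod 5: 60 + 25 = 85
  stock rod 6: 60 = 60
  stock rod 7: 60 = 60
  stock rod 8: 60 = 60
  stock rod 9: 60 = 60
  stock rod 10: 40 + 40 = 80
  stock rod 11: 35 = 35
No arrangement into 10 stock rods stays within capacity, so 11 is optimal.

11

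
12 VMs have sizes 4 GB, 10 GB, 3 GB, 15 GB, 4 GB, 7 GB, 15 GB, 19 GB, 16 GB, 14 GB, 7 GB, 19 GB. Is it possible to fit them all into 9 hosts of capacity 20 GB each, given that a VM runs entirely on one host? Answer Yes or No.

A valid assignment using 8 hosts:
  host 1: 19 = 19
  host 2: 19 = 19
  host 3: 16 + 4 = 20
  host 4: 15 + 4 = 19
  host 5: 15 + 3 = 18
  host 6: 14 = 14
  host 7: 10 + 7 = 17
  host 8: 7 = 7
That uses only 8 ≤ 9, so 9 hosts are enough.

Yes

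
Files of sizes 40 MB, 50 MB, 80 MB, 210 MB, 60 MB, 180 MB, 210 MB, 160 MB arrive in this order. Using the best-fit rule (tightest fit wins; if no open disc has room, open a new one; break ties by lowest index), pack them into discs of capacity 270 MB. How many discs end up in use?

5

  40 → disc 1 (new)  [load 40/270]
  50 → disc 1  [load 90/270]
  80 → disc 1  [load 170/270]
  210 → disc 2 (new)  [load 210/270]
  60 → disc 2  [load 270/270]
  180 → disc 3 (new)  [load 180/270]
  210 → disc 4 (new)  [load 210/270]
  160 → disc 5 (new)  [load 160/270]
5 discs opened.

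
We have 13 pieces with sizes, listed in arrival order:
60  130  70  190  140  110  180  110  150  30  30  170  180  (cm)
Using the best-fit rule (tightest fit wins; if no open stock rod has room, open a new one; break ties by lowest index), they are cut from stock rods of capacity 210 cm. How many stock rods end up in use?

9

  60 → stock rod 1 (new)  [load 60/210]
  130 → stock rod 1  [load 190/210]
  70 → stock rod 2 (new)  [load 70/210]
  190 → stock rod 3 (new)  [load 190/210]
  140 → stock rod 2  [load 210/210]
  110 → stock rod 4 (new)  [load 110/210]
  180 → stock rod 5 (new)  [load 180/210]
  110 → stock rod 6 (new)  [load 110/210]
  150 → stock rod 7 (new)  [load 150/210]
  30 → stock rod 5  [load 210/210]
  30 → stock rod 7  [load 180/210]
  170 → stock rod 8 (new)  [load 170/210]
  180 → stock rod 9 (new)  [load 180/210]
9 stock rods opened.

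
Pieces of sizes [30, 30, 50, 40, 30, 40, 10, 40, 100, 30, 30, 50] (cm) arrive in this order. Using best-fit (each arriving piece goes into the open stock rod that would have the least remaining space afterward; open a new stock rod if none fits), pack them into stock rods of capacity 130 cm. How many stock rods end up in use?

  30 → stock rod 1 (new)  [load 30/130]
  30 → stock rod 1  [load 60/130]
  50 → stock rod 1  [load 110/130]
  40 → stock rod 2 (new)  [load 40/130]
  30 → stock rod 2  [load 70/130]
  40 → stock rod 2  [load 110/130]
  10 → stock rod 1  [load 120/130]
  40 → stock rod 3 (new)  [load 40/130]
  100 → stock rod 4 (new)  [load 100/130]
  30 → stock rod 4  [load 130/130]
  30 → stock rod 3  [load 70/130]
  50 → stock rod 3  [load 120/130]
4 stock rods opened.

4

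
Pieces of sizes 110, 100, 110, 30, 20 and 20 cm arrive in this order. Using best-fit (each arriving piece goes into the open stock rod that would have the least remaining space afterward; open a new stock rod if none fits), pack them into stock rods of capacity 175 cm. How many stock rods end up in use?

  110 → stock rod 1 (new)  [load 110/175]
  100 → stock rod 2 (new)  [load 100/175]
  110 → stock rod 3 (new)  [load 110/175]
  30 → stock rod 1  [load 140/175]
  20 → stock rod 1  [load 160/175]
  20 → stock rod 3  [load 130/175]
3 stock rods opened.

3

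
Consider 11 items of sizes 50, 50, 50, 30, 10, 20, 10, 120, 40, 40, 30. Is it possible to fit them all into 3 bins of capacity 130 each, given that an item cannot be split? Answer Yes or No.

Total = 450; ⌈450/130⌉ = 4.
At least 4 bins are required, but only 3 are allowed.

No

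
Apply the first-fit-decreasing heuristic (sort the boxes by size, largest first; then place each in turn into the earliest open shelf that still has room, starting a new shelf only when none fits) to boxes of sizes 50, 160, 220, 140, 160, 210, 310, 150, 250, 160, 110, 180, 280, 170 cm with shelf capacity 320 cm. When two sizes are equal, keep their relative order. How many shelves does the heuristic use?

9

Sorted descending: 310, 280, 250, 220, 210, 180, 170, 160, 160, 160, 150, 140, 110, 50.
  310 → shelf 1 (new)  [load 310/320]
  280 → shelf 2 (new)  [load 280/320]
  250 → shelf 3 (new)  [load 250/320]
  220 → shelf 4 (new)  [load 220/320]
  210 → shelf 5 (new)  [load 210/320]
  180 → shelf 6 (new)  [load 180/320]
  170 → shelf 7 (new)  [load 170/320]
  160 → shelf 8 (new)  [load 160/320]
  160 → shelf 8  [load 320/320]
  160 → shelf 9 (new)  [load 160/320]
  150 → shelf 7  [load 320/320]
  140 → shelf 6  [load 320/320]
  110 → shelf 5  [load 320/320]
  50 → shelf 3  [load 300/320]
9 shelves opened.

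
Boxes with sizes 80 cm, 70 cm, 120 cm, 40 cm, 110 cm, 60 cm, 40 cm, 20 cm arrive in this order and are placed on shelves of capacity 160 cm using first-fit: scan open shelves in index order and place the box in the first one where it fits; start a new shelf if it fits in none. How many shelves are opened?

4

  80 → shelf 1 (new)  [load 80/160]
  70 → shelf 1  [load 150/160]
  120 → shelf 2 (new)  [load 120/160]
  40 → shelf 2  [load 160/160]
  110 → shelf 3 (new)  [load 110/160]
  60 → shelf 4 (new)  [load 60/160]
  40 → shelf 3  [load 150/160]
  20 → shelf 4  [load 80/160]
4 shelves opened.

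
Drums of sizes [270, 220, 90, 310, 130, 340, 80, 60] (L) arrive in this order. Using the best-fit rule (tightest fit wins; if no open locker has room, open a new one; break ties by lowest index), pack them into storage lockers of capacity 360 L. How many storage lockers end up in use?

  270 → locker 1 (new)  [load 270/360]
  220 → locker 2 (new)  [load 220/360]
  90 → locker 1  [load 360/360]
  310 → locker 3 (new)  [load 310/360]
  130 → locker 2  [load 350/360]
  340 → locker 4 (new)  [load 340/360]
  80 → locker 5 (new)  [load 80/360]
  60 → locker 5  [load 140/360]
5 storage lockers opened.

5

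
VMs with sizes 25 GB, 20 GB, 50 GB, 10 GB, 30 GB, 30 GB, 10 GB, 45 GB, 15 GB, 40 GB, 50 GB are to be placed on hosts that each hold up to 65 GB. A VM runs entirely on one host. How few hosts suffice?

6

Total = 50 + 50 + 45 + 40 + 30 + 30 + 25 + 20 + 15 + 10 + 10 = 325 GB.
Lower bound: ⌈325/65⌉ = 5 hosts.
A packing using 6 hosts:
  host 1: 50 + 15 = 65
  host 2: 50 + 10 = 60
  host 3: 45 + 20 = 65
  host 4: 40 + 25 = 65
  host 5: 30 + 30 = 60
  host 6: 10 = 10
No arrangement into 5 hosts stays within capacity, so 6 is optimal.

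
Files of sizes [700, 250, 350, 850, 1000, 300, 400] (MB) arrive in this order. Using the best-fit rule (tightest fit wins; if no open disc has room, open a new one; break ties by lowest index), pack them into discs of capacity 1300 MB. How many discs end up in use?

3

  700 → disc 1 (new)  [load 700/1300]
  250 → disc 1  [load 950/1300]
  350 → disc 1  [load 1300/1300]
  850 → disc 2 (new)  [load 850/1300]
  1000 → disc 3 (new)  [load 1000/1300]
  300 → disc 3  [load 1300/1300]
  400 → disc 2  [load 1250/1300]
3 discs opened.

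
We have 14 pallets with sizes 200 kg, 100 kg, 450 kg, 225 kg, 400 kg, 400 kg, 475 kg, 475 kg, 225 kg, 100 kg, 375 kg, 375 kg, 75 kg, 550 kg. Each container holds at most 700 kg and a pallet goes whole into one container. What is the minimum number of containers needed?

8

Total = 550 + 475 + 475 + 450 + 400 + 400 + 375 + 375 + 225 + 225 + 200 + 100 + 100 + 75 = 4425 kg.
Lower bound: ⌈4425/700⌉ = 7 containers.
Also, 8 pallets each exceed 350 kg, and no two of those can share a container, so at least 8 containers are needed.
A packing using 8 containers:
  container 1: 550 + 100 = 650
  container 2: 475 + 225 = 700
  container 3: 475 + 225 = 700
  container 4: 450 + 200 = 650
  container 5: 400 + 100 + 75 = 575
  container 6: 400 = 400
  container 7: 375 = 375
  container 8: 375 = 375
This matches the lower bound, so 8 is optimal.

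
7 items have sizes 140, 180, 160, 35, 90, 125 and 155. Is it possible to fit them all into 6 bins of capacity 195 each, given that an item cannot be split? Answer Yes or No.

A valid assignment using 6 bins:
  bin 1: 180 = 180
  bin 2: 160 + 35 = 195
  bin 3: 155 = 155
  bin 4: 140 = 140
  bin 5: 125 = 125
  bin 6: 90 = 90
Every load is within 195, so 6 bins suffice.

Yes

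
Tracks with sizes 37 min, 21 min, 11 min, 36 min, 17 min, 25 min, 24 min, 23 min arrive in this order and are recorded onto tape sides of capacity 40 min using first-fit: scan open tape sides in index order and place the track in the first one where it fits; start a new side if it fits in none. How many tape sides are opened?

6

  37 → side 1 (new)  [load 37/40]
  21 → side 2 (new)  [load 21/40]
  11 → side 2  [load 32/40]
  36 → side 3 (new)  [load 36/40]
  17 → side 4 (new)  [load 17/40]
  25 → side 5 (new)  [load 25/40]
  24 → side 6 (new)  [load 24/40]
  23 → side 4  [load 40/40]
6 tape sides opened.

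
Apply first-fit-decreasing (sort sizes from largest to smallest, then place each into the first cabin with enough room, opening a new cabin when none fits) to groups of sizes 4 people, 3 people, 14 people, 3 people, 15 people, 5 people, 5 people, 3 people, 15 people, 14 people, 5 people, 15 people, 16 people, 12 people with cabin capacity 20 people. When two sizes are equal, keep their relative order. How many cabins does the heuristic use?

Sorted descending: 16, 15, 15, 15, 14, 14, 12, 5, 5, 5, 4, 3, 3, 3.
  16 → cabin 1 (new)  [load 16/20]
  15 → cabin 2 (new)  [load 15/20]
  15 → cabin 3 (new)  [load 15/20]
  15 → cabin 4 (new)  [load 15/20]
  14 → cabin 5 (new)  [load 14/20]
  14 → cabin 6 (new)  [load 14/20]
  12 → cabin 7 (new)  [load 12/20]
  5 → cabin 2  [load 20/20]
  5 → cabin 3  [load 20/20]
  5 → cabin 4  [load 20/20]
  4 → cabin 1  [load 20/20]
  3 → cabin 5  [load 17/20]
  3 → cabin 5  [load 20/20]
  3 → cabin 6  [load 17/20]
7 cabins opened.

7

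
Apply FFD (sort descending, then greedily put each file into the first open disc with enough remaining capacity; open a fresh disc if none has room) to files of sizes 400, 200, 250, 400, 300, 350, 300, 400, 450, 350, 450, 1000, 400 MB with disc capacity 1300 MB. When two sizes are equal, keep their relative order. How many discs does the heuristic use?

Sorted descending: 1000, 450, 450, 400, 400, 400, 400, 350, 350, 300, 300, 250, 200.
  1000 → disc 1 (new)  [load 1000/1300]
  450 → disc 2 (new)  [load 450/1300]
  450 → disc 2  [load 900/1300]
  400 → disc 2  [load 1300/1300]
  400 → disc 3 (new)  [load 400/1300]
  400 → disc 3  [load 800/1300]
  400 → disc 3  [load 1200/1300]
  350 → disc 4 (new)  [load 350/1300]
  350 → disc 4  [load 700/1300]
  300 → disc 1  [load 1300/1300]
  300 → disc 4  [load 1000/1300]
  250 → disc 4  [load 1250/1300]
  200 → disc 5 (new)  [load 200/1300]
5 discs opened.

5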